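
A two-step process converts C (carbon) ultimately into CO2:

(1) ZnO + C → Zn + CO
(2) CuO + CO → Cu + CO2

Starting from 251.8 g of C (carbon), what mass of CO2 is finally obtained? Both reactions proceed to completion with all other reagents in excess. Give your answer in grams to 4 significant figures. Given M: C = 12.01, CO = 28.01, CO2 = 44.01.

n(C) = 251.80 / 12.01 = 20.966 mol.
Step 1 gives a 1:1 ratio of C to CO, so n(CO) = 20.966 mol.
In step 2 the CO:CO2 ratio is 1:1, so n(CO2) = 20.966 mol.
Mass of CO2 = 20.966 × 44.01 = 922.71 g.

922.7 g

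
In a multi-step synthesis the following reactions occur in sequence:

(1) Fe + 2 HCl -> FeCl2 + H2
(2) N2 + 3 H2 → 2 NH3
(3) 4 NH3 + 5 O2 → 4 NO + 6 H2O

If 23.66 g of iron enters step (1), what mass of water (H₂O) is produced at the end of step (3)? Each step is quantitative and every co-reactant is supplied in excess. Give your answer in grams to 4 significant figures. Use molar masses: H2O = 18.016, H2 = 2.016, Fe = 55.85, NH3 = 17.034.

7.632 g

n(Fe) = 23.66 / 55.85 = 0.42363 mol.
Reaction (1): Fe→H2 ratio 1:1 ⇒ n(H2) = 0.42363 mol.
Reaction (2): H2→NH3 ratio 3:2 ⇒ n(NH3) = 0.28242 mol.
Reaction (3): NH3→H2O ratio 4:6 ⇒ n(H2O) = 0.42363 mol.
Mass of H2O = 0.42363 × 18.016 = 7.6322 g.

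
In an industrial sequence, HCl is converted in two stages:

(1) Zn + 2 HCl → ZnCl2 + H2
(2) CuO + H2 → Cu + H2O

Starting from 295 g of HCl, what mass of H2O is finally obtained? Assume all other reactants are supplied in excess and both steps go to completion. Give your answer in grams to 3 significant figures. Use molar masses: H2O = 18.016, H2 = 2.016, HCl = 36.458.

72.9 g

n(HCl) = 295.0 / 36.458 = 8.092 mol.
Step 1 gives a 2:1 ratio of HCl to H2, so n(H2) = 4.046 mol.
In step 2 the H2:H2O ratio is 1:1, so n(H2O) = 4.046 mol.
Mass of H2O = 4.046 × 18.016 = 72.89 g.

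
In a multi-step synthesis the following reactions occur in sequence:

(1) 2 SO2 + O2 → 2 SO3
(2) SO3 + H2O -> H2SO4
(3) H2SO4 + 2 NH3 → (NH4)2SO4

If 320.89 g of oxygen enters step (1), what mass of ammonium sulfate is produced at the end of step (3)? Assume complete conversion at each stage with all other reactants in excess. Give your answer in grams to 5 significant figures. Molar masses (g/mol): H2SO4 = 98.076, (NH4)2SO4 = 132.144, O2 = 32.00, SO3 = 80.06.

2650.2 g

n(O2) = 320.89 / 32.00 = 10.0278 mol.
Reaction (1): O2→SO3 ratio 1:2 ⇒ n(SO3) = 20.0556 mol.
Reaction (2): SO3→H2SO4 ratio 1:1 ⇒ n(H2SO4) = 20.0556 mol.
Reaction (3): H2SO4→(NH4)2SO4 ratio 1:1 ⇒ n((NH4)2SO4) = 20.0556 mol.
Mass of (NH4)2SO4 = 20.0556 × 132.144 = 2650.23 g.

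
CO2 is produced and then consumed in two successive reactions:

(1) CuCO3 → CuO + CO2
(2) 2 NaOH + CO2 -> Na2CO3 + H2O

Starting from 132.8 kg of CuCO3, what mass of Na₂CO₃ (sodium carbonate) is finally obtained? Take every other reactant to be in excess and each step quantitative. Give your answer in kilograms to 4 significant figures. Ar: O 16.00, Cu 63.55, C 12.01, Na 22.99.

M(CuCO3) = 63.55 + 12.01 + 3(16.00) = 123.56 g/mol.
M(Na2CO3) = 2(22.99) + 12.01 + 3(16.00) = 105.99 g/mol.
132.8 kg = 132800 g.
n(CuCO3) = 132800 / 123.56 = 1074.8 mol.
Step 1 gives a 1:1 ratio of CuCO3 to CO2, so n(CO2) = 1074.8 mol.
In step 2 the CO2:Na2CO3 ratio is 1:1, so n(Na2CO3) = 1074.8 mol.
Mass of Na2CO3 = 1074.8 × 105.99 = 113920 g = 113.9 kg.

113.9 kg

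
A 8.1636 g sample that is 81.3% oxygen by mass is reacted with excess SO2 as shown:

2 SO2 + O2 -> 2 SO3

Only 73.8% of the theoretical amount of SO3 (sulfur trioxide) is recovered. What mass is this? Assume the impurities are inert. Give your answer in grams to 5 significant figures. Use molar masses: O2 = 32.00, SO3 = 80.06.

24.509 g

Pure O2 available = 8.1636 g × 0.813 = 6.63701 g.
n(O2) = 6.63701 g / 32.00 g/mol = 0.207406 mol.
From the equation the O2:SO3 mole ratio is 1:2, so n(SO3) = 0.207406 × 2/1 = 0.414813 mol.
Mass of SO3 = 0.414813 mol × 80.06 g/mol = 33.2099 g.
Actual mass collected = 33.2099 g × 0.738 = 24.5089 g.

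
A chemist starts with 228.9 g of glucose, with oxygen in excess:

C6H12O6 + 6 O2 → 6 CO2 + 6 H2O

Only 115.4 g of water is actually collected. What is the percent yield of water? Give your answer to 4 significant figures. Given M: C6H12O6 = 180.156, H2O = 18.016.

84.02 %

n(C6H12O6) = 228.90 g / 180.156 g/mol = 1.2706 mol.
From the equation the C6H12O6:H2O mole ratio is 1:6, so n(H2O) = 1.2706 × 6/1 = 7.6234 mol.
Mass of H2O = 7.6234 mol × 18.016 g/mol = 137.34 g.
This is the theoretical yield. Percent yield = 115.4 g / 137.34 g × 100% = 84.023%.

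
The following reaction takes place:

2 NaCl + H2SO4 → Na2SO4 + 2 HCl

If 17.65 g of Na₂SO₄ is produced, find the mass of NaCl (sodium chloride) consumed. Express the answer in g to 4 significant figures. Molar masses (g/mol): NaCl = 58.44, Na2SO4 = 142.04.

14.52 g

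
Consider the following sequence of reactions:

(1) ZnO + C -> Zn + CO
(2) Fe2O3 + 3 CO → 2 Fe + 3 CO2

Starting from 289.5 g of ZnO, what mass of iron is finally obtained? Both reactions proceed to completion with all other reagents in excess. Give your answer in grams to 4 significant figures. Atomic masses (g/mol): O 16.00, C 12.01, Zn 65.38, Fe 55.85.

132.5 g

M(ZnO) = 65.38 + 16.00 = 81.38 g/mol.
M(Fe) = 55.85 g/mol.
n(ZnO) = 289.50 / 81.38 = 3.5574 mol.
Step 1 gives a 1:1 ratio of ZnO to CO, so n(CO) = 3.5574 mol.
In step 2 the CO:Fe ratio is 3:2, so n(Fe) = 2.3716 mol.
Mass of Fe = 2.3716 × 55.85 = 132.45 g.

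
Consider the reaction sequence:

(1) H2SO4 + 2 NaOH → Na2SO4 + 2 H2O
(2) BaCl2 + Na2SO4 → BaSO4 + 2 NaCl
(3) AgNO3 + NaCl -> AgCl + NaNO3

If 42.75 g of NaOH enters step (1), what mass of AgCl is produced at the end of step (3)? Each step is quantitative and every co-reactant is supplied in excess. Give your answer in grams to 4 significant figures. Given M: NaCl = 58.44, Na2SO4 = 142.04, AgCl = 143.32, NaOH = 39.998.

n(NaOH) = 42.75 / 39.998 = 1.0688 mol.
Reaction (1): NaOH→Na2SO4 ratio 2:1 ⇒ n(Na2SO4) = 0.53440 mol.
Reaction (2): Na2SO4→NaCl ratio 1:2 ⇒ n(NaCl) = 1.0688 mol.
Reaction (3): NaCl→AgCl ratio 1:1 ⇒ n(AgCl) = 1.0688 mol.
Mass of AgCl = 1.0688 × 143.32 = 153.18 g.

153.2 g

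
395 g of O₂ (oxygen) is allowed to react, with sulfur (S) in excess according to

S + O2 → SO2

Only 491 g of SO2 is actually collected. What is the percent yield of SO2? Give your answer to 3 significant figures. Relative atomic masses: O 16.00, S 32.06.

62.1 %

M(O2) = 2(16.00) = 32.00 g/mol.
M(SO2) = 32.06 + 2(16.00) = 64.06 g/mol.
n(O2) = 395.0 g / 32.00 g/mol = 12.34 mol.
From the equation the O2:SO2 mole ratio is 1:1, so n(SO2) = 12.34 × 1/1 = 12.34 mol.
Mass of SO2 = 12.34 mol × 64.06 g/mol = 790.7 g.
This is the theoretical yield. Percent yield = 491 g / 790.7 g × 100% = 62.09%.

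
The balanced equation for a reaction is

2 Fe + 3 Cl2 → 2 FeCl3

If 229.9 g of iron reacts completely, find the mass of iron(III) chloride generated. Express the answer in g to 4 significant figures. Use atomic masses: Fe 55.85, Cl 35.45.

M(Fe) = 55.85 g/mol.
M(FeCl3) = 55.85 + 3(35.45) = 162.20 g/mol.
n(Fe) = 229.90 g / 55.85 g/mol = 4.1164 mol.
From the equation the Fe:FeCl3 mole ratio is 2:2, so n(FeCl3) = 4.1164 × 2/2 = 4.1164 mol.
Mass of FeCl3 = 4.1164 mol × 162.20 g/mol = 667.68 g.

667.7 g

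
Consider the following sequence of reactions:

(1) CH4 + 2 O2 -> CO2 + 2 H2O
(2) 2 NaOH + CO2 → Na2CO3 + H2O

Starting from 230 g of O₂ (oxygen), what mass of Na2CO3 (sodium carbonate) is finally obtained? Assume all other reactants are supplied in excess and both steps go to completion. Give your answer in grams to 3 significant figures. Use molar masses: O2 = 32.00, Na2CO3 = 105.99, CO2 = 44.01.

n(O2) = 230.0 / 32.00 = 7.188 mol.
Step 1 gives a 2:1 ratio of O2 to CO2, so n(CO2) = 3.594 mol.
In step 2 the CO2:Na2CO3 ratio is 1:1, so n(Na2CO3) = 3.594 mol.
Mass of Na2CO3 = 3.594 × 105.99 = 380.9 g.

381 g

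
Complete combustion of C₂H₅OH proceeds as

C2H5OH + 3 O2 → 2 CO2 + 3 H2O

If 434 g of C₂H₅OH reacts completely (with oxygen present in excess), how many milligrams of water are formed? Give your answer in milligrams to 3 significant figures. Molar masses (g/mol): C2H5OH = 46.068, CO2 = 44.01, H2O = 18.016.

n(C2H5OH) = 434.0 g / 46.068 g/mol = 9.421 mol.
From the equation the C2H5OH:H2O mole ratio is 1:3, so n(H2O) = 9.421 × 3/1 = 28.26 mol.
Mass of H2O = 28.26 mol × 18.016 g/mol = 509.2 g.
Converting to mg: 509.2 g = 509000 mg.

509000 mg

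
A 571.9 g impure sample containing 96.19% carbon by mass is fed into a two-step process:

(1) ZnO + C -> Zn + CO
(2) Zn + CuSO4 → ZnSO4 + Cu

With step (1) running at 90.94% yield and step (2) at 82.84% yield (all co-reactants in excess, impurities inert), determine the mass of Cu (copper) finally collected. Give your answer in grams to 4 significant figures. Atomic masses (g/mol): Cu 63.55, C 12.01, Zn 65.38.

2193 g

Pure C = 571.9 × 0.9619 = 550.11 g.
M(C) = 12.01 g/mol.
M(Cu) = 63.55 g/mol.
n(C) = 550.11 / 12.01 = 45.804 mol.
Step 1 (C:Zn = 1:1): theoretical n(Zn) = 45.804 mol; at 90.94% yield, n(Zn) = 41.655 mol.
Step 2 (Zn:Cu = 1:1): theoretical n(Cu) = 41.655 mol, so theoretical mass = 41.655 × 63.55 = 2647.1 g.
At 82.84% yield, actual mass of Cu = 2647.1 × 0.8284 = 2192.9 g.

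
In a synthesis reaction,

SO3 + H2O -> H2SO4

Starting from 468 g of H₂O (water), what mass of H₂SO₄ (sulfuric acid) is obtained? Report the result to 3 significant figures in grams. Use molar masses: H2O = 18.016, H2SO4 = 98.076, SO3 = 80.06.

2550 g

n(H2O) = 468.0 g / 18.016 g/mol = 25.98 mol.
From the equation the H2O:H2SO4 mole ratio is 1:1, so n(H2SO4) = 25.98 × 1/1 = 25.98 mol.
Mass of H2SO4 = 25.98 mol × 98.076 g/mol = 2548 g.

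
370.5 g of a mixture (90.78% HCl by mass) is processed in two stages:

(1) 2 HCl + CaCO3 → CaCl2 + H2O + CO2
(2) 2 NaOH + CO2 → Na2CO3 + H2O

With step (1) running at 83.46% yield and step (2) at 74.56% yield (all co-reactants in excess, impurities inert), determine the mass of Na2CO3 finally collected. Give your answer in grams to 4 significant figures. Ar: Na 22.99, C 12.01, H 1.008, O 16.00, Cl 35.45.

Pure HCl = 370.5 × 0.9078 = 336.34 g.
M(HCl) = 1.008 + 35.45 = 36.458 g/mol.
M(Na2CO3) = 2(22.99) + 12.01 + 3(16.00) = 105.99 g/mol.
n(HCl) = 336.34 / 36.458 = 9.2254 mol.
Step 1 (HCl:CO2 = 2:1): theoretical n(CO2) = 4.6127 mol; at 83.46% yield, n(CO2) = 3.8498 mol.
Step 2 (CO2:Na2CO3 = 1:1): theoretical n(Na2CO3) = 3.8498 mol, so theoretical mass = 3.8498 × 105.99 = 408.04 g.
At 74.56% yield, actual mass of Na2CO3 = 408.04 × 0.7456 = 304.23 g.

304.2 g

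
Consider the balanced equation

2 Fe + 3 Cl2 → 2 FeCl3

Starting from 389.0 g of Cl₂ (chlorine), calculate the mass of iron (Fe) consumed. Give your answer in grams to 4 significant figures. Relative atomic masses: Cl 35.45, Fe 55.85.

204.3 g

M(Cl2) = 2(35.45) = 70.90 g/mol.
M(Fe) = 55.85 g/mol.
n(Cl2) = 389.00 g / 70.90 g/mol = 5.4866 mol.
From the equation the Cl2:Fe mole ratio is 3:2, so n(Fe) = 5.4866 × 2/3 = 3.6577 mol.
Mass of Fe = 3.6577 mol × 55.85 g/mol = 204.28 g.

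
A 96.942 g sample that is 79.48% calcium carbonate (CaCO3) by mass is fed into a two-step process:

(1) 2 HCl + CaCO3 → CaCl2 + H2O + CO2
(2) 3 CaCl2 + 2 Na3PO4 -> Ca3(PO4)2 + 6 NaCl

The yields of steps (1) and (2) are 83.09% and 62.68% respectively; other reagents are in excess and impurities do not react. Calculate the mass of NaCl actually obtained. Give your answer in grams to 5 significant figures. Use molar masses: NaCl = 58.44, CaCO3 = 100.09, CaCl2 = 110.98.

Pure CaCO3 = 96.942 × 0.7948 = 77.0495 g.
n(CaCO3) = 77.0495 / 100.09 = 0.769802 mol.
Step 1 (CaCO3:CaCl2 = 1:1): theoretical n(CaCl2) = 0.769802 mol; at 83.09% yield, n(CaCl2) = 0.639629 mol.
Step 2 (CaCl2:NaCl = 3:6): theoretical n(NaCl) = 1.27926 mol, so theoretical mass = 1.27926 × 58.44 = 74.7598 g.
At 62.68% yield, actual mass of NaCl = 74.7598 × 0.6268 = 46.8594 g.

46.859 g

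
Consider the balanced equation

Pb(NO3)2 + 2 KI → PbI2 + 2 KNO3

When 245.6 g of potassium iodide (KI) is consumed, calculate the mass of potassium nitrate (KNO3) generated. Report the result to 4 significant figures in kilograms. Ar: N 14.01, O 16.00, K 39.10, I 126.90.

0.1496 kg

M(KI) = 39.10 + 126.90 = 166.00 g/mol.
M(KNO3) = 39.10 + 14.01 + 3(16.00) = 101.11 g/mol.
n(KI) = 245.60 g / 166.00 g/mol = 1.4795 mol.
From the equation the KI:KNO3 mole ratio is 2:2, so n(KNO3) = 1.4795 × 2/2 = 1.4795 mol.
Mass of KNO3 = 1.4795 mol × 101.11 g/mol = 149.59 g.
Converting to kg: 149.59 g = 0.1496 kg.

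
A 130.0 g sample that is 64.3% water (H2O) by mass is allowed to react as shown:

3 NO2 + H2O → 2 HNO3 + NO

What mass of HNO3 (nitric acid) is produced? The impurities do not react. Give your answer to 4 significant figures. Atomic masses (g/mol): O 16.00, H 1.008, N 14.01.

Mass of pure H2O = 130.0 g × 0.643 = 83.590 g.
M(H2O) = 2(1.008) + 16.00 = 18.016 g/mol.
M(HNO3) = 1.008 + 14.01 + 3(16.00) = 63.018 g/mol.
n(H2O) = 83.590 g / 18.016 g/mol = 4.6398 mol.
From the equation the H2O:HNO3 mole ratio is 1:2, so n(HNO3) = 4.6398 × 2/1 = 9.2795 mol.
Mass of HNO3 = 9.2795 mol × 63.018 g/mol = 584.78 g.

584.8 g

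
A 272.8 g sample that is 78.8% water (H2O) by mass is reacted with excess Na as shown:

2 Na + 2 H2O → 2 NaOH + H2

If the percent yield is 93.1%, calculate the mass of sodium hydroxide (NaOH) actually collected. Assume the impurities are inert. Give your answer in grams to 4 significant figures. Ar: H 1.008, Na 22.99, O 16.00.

Pure H2O available = 272.8 g × 0.788 = 214.97 g.
M(H2O) = 2(1.008) + 16.00 = 18.016 g/mol.
M(NaOH) = 22.99 + 16.00 + 1.008 = 39.998 g/mol.
n(H2O) = 214.97 g / 18.016 g/mol = 11.932 mol.
From the equation the H2O:NaOH mole ratio is 2:2, so n(NaOH) = 11.932 × 2/2 = 11.932 mol.
Mass of NaOH = 11.932 mol × 39.998 g/mol = 477.25 g.
Actual mass collected = 477.25 g × 0.931 = 444.32 g.

444.3 g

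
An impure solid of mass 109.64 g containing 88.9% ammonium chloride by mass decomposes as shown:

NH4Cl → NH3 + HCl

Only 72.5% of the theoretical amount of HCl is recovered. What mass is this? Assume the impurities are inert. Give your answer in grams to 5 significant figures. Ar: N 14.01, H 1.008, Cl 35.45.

Pure NH4Cl available = 109.64 g × 0.889 = 97.4700 g.
M(NH4Cl) = 14.01 + 4(1.008) + 35.45 = 53.492 g/mol.
M(HCl) = 1.008 + 35.45 = 36.458 g/mol.
n(NH4Cl) = 97.4700 g / 53.492 g/mol = 1.82214 mol.
From the equation the NH4Cl:HCl mole ratio is 1:1, so n(HCl) = 1.82214 × 1/1 = 1.82214 mol.
Mass of HCl = 1.82214 mol × 36.458 g/mol = 66.4316 g.
Actual mass collected = 66.4316 g × 0.725 = 48.1629 g.

48.163 g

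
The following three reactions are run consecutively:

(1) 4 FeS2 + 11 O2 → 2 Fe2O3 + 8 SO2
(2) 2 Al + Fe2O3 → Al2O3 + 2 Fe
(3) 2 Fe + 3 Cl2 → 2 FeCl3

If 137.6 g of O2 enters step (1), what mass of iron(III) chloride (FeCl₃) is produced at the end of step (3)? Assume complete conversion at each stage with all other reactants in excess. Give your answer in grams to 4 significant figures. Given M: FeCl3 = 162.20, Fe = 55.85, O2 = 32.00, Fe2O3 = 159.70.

253.6 g

n(O2) = 137.6 / 32.00 = 4.3000 mol.
Reaction (1): O2→Fe2O3 ratio 11:2 ⇒ n(Fe2O3) = 0.78182 mol.
Reaction (2): Fe2O3→Fe ratio 1:2 ⇒ n(Fe) = 1.5636 mol.
Reaction (3): Fe→FeCl3 ratio 2:2 ⇒ n(FeCl3) = 1.5636 mol.
Mass of FeCl3 = 1.5636 × 162.20 = 253.62 g.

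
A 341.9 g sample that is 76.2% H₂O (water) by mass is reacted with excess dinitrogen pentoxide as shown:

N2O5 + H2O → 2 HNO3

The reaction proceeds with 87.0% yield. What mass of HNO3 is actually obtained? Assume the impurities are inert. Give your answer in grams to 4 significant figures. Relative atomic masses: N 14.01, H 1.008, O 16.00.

1586 g

Pure H2O available = 341.9 g × 0.762 = 260.53 g.
M(H2O) = 2(1.008) + 16.00 = 18.016 g/mol.
M(HNO3) = 1.008 + 14.01 + 3(16.00) = 63.018 g/mol.
n(H2O) = 260.53 g / 18.016 g/mol = 14.461 mol.
From the equation the H2O:HNO3 mole ratio is 1:2, so n(HNO3) = 14.461 × 2/1 = 28.922 mol.
Mass of HNO3 = 28.922 mol × 63.018 g/mol = 1822.6 g.
Actual mass collected = 1822.6 g × 0.870 = 1585.7 g.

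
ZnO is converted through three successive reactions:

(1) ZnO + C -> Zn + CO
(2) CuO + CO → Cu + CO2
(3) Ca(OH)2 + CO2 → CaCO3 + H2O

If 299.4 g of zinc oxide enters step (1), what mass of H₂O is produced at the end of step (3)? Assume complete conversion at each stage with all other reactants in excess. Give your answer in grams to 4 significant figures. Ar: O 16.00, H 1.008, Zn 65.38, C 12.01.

66.28 g

M(ZnO) = 65.38 + 16.00 = 81.38 g/mol.
M(H2O) = 2(1.008) + 16.00 = 18.016 g/mol.
n(ZnO) = 299.4 / 81.38 = 3.6790 mol.
Reaction (1): ZnO→CO ratio 1:1 ⇒ n(CO) = 3.6790 mol.
Reaction (2): CO→CO2 ratio 1:1 ⇒ n(CO2) = 3.6790 mol.
Reaction (3): CO2→H2O ratio 1:1 ⇒ n(H2O) = 3.6790 mol.
Mass of H2O = 3.6790 × 18.016 = 66.282 g.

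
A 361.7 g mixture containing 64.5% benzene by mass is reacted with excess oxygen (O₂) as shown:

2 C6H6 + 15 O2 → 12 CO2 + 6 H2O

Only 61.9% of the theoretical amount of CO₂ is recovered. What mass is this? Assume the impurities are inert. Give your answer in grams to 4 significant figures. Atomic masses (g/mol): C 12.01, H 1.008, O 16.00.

488.2 g

Pure C6H6 available = 361.7 g × 0.645 = 233.30 g.
M(C6H6) = 6(12.01) + 6(1.008) = 78.108 g/mol.
M(CO2) = 12.01 + 2(16.00) = 44.01 g/mol.
n(C6H6) = 233.30 g / 78.108 g/mol = 2.9868 mol.
From the equation the C6H6:CO2 mole ratio is 2:12, so n(CO2) = 2.9868 × 12/2 = 17.921 mol.
Mass of CO2 = 17.921 mol × 44.01 g/mol = 788.71 g.
Actual mass collected = 788.71 g × 0.619 = 488.21 g.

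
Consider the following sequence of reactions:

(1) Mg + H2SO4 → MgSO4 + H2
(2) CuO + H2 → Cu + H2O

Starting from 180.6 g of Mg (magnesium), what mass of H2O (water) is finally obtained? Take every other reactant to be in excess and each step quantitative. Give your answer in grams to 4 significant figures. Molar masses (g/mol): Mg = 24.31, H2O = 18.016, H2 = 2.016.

n(Mg) = 180.60 / 24.31 = 7.4290 mol.
Step 1 gives a 1:1 ratio of Mg to H2, so n(H2) = 7.4290 mol.
In step 2 the H2:H2O ratio is 1:1, so n(H2O) = 7.4290 mol.
Mass of H2O = 7.4290 × 18.016 = 133.84 g.

133.8 g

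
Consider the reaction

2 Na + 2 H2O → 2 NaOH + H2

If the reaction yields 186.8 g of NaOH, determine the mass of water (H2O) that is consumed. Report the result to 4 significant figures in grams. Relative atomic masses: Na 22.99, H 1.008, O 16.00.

M(NaOH) = 22.99 + 16.00 + 1.008 = 39.998 g/mol.
M(H2O) = 2(1.008) + 16.00 = 18.016 g/mol.
n(NaOH) = 186.80 g / 39.998 g/mol = 4.6702 mol.
From the equation the NaOH:H2O mole ratio is 2:2, so n(H2O) = 4.6702 × 2/2 = 4.6702 mol.
Mass of H2O = 4.6702 mol × 18.016 g/mol = 84.139 g.

84.14 g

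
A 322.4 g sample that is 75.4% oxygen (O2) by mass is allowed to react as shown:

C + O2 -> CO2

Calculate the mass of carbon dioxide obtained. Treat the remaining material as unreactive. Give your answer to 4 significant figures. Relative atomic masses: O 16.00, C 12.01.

334.3 g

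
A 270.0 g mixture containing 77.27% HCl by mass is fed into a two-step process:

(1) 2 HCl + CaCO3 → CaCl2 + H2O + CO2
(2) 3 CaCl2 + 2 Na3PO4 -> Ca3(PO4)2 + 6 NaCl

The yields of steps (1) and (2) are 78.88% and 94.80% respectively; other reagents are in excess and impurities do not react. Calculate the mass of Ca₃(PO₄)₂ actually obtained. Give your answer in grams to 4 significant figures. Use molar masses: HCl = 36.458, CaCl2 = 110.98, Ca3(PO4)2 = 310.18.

221.2 g

Pure HCl = 270.0 × 0.7727 = 208.63 g.
n(HCl) = 208.63 / 36.458 = 5.7224 mol.
Step 1 (HCl:CaCl2 = 2:1): theoretical n(CaCl2) = 2.8612 mol; at 78.88% yield, n(CaCl2) = 2.2569 mol.
Step 2 (CaCl2:Ca3(PO4)2 = 3:1): theoretical n(Ca3(PO4)2) = 0.75231 mol, so theoretical mass = 0.75231 × 310.18 = 233.35 g.
At 94.80% yield, actual mass of Ca3(PO4)2 = 233.35 × 0.9480 = 221.22 g.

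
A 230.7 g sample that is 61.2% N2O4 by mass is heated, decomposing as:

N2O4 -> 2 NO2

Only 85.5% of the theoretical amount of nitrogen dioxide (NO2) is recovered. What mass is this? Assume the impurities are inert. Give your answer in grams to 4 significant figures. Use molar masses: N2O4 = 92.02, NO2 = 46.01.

120.7 g

Pure N2O4 available = 230.7 g × 0.612 = 141.19 g.
n(N2O4) = 141.19 g / 92.02 g/mol = 1.5343 mol.
From the equation the N2O4:NO2 mole ratio is 1:2, so n(NO2) = 1.5343 × 2/1 = 3.0686 mol.
Mass of NO2 = 3.0686 mol × 46.01 g/mol = 141.19 g.
Actual mass collected = 141.19 g × 0.855 = 120.72 g.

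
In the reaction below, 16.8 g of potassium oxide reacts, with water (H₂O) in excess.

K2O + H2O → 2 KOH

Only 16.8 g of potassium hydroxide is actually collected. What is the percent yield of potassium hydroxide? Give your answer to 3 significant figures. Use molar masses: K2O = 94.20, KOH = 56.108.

83.9 %

n(K2O) = 16.80 g / 94.20 g/mol = 0.1783 mol.
From the equation the K2O:KOH mole ratio is 1:2, so n(KOH) = 0.1783 × 2/1 = 0.3567 mol.
Mass of KOH = 0.3567 mol × 56.108 g/mol = 20.01 g.
This is the theoretical yield. Percent yield = 16.8 g / 20.01 g × 100% = 83.95%.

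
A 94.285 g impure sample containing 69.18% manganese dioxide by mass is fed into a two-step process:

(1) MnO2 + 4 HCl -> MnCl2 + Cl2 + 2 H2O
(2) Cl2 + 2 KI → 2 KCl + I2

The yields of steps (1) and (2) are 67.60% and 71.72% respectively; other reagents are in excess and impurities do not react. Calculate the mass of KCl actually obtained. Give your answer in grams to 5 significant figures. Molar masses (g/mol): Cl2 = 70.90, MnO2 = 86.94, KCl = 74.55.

54.234 g

Pure MnO2 = 94.285 × 0.6918 = 65.2264 g.
n(MnO2) = 65.2264 / 86.94 = 0.750246 mol.
Step 1 (MnO2:Cl2 = 1:1): theoretical n(Cl2) = 0.750246 mol; at 67.60% yield, n(Cl2) = 0.507166 mol.
Step 2 (Cl2:KCl = 1:2): theoretical n(KCl) = 1.01433 mol, so theoretical mass = 1.01433 × 74.55 = 75.6185 g.
At 71.72% yield, actual mass of KCl = 75.6185 × 0.7172 = 54.2336 g.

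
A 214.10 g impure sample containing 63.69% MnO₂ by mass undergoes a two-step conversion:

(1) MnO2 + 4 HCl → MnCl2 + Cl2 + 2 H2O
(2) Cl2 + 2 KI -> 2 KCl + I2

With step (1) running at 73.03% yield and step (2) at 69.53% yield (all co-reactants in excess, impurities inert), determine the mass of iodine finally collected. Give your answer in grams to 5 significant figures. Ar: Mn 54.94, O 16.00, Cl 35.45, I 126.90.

202.13 g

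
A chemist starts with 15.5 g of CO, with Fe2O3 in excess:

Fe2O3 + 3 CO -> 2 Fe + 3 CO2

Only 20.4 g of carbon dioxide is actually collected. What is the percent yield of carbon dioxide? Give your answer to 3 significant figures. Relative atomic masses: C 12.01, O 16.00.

83.8 %

M(CO) = 12.01 + 16.00 = 28.01 g/mol.
M(CO2) = 12.01 + 2(16.00) = 44.01 g/mol.
n(CO) = 15.50 g / 28.01 g/mol = 0.5534 mol.
From the equation the CO:CO2 mole ratio is 3:3, so n(CO2) = 0.5534 × 3/3 = 0.5534 mol.
Mass of CO2 = 0.5534 mol × 44.01 g/mol = 24.35 g.
This is the theoretical yield. Percent yield = 20.4 g / 24.35 g × 100% = 83.76%.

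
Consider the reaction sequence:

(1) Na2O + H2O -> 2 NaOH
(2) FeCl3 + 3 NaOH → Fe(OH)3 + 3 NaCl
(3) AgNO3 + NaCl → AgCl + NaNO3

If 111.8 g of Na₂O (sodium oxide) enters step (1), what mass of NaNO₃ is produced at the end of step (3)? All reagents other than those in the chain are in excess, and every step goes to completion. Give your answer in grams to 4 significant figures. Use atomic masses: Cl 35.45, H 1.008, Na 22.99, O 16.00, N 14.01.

M(Na2O) = 2(22.99) + 16.00 = 61.98 g/mol.
M(NaNO3) = 22.99 + 14.01 + 3(16.00) = 85.00 g/mol.
n(Na2O) = 111.8 / 61.98 = 1.8038 mol.
Reaction (1): Na2O→NaOH ratio 1:2 ⇒ n(NaOH) = 3.6076 mol.
Reaction (2): NaOH→NaCl ratio 3:3 ⇒ n(NaCl) = 3.6076 mol.
Reaction (3): NaCl→NaNO3 ratio 1:1 ⇒ n(NaNO3) = 3.6076 mol.
Mass of NaNO3 = 3.6076 × 85.00 = 306.65 g.

306.6 g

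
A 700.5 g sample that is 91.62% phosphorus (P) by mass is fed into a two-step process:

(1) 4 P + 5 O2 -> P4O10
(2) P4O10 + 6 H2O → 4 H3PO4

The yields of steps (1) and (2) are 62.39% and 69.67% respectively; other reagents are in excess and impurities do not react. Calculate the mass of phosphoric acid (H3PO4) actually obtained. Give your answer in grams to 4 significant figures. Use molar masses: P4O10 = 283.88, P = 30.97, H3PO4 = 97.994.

882.7 g

Pure P = 700.5 × 0.9162 = 641.80 g.
n(P) = 641.80 / 30.97 = 20.723 mol.
Step 1 (P:P4O10 = 4:1): theoretical n(P4O10) = 5.1808 mol; at 62.39% yield, n(P4O10) = 3.2323 mol.
Step 2 (P4O10:H3PO4 = 1:4): theoretical n(H3PO4) = 12.929 mol, so theoretical mass = 12.929 × 97.994 = 1267.0 g.
At 69.67% yield, actual mass of H3PO4 = 1267.0 × 0.6967 = 882.71 g.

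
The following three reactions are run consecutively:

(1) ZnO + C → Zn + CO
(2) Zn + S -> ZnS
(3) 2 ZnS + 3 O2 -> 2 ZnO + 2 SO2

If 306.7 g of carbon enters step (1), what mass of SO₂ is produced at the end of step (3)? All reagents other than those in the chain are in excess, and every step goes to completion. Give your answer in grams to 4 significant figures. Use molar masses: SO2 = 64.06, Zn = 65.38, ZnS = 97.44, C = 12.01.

n(C) = 306.7 / 12.01 = 25.537 mol.
Reaction (1): C→Zn ratio 1:1 ⇒ n(Zn) = 25.537 mol.
Reaction (2): Zn→ZnS ratio 1:1 ⇒ n(ZnS) = 25.537 mol.
Reaction (3): ZnS→SO2 ratio 2:2 ⇒ n(SO2) = 25.537 mol.
Mass of SO2 = 25.537 × 64.06 = 1635.9 g.

1636 g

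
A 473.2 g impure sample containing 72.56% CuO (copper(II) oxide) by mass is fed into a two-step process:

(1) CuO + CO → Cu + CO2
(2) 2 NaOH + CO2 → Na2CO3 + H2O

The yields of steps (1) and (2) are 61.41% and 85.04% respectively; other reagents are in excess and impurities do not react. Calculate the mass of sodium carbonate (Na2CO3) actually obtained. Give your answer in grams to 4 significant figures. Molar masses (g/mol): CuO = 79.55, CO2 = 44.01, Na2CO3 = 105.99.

238.9 g

Pure CuO = 473.2 × 0.7256 = 343.35 g.
n(CuO) = 343.35 / 79.55 = 4.3162 mol.
Step 1 (CuO:CO2 = 1:1): theoretical n(CO2) = 4.3162 mol; at 61.41% yield, n(CO2) = 2.6506 mol.
Step 2 (CO2:Na2CO3 = 1:1): theoretical n(Na2CO3) = 2.6506 mol, so theoretical mass = 2.6506 × 105.99 = 280.93 g.
At 85.04% yield, actual mass of Na2CO3 = 280.93 × 0.8504 = 238.91 g.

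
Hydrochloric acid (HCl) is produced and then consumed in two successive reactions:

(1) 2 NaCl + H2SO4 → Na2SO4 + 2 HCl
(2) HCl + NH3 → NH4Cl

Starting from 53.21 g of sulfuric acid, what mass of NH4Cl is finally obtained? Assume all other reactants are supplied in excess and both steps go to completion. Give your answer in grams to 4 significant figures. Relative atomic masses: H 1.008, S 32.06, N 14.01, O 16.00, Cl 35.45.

M(H2SO4) = 2(1.008) + 32.06 + 4(16.00) = 98.076 g/mol.
M(NH4Cl) = 14.01 + 4(1.008) + 35.45 = 53.492 g/mol.
n(H2SO4) = 53.210 / 98.076 = 0.54254 mol.
Step 1 gives a 1:2 ratio of H2SO4 to HCl, so n(HCl) = 1.0851 mol.
In step 2 the HCl:NH4Cl ratio is 1:1, so n(NH4Cl) = 1.0851 mol.
Mass of NH4Cl = 1.0851 × 53.492 = 58.043 g.

58.04 g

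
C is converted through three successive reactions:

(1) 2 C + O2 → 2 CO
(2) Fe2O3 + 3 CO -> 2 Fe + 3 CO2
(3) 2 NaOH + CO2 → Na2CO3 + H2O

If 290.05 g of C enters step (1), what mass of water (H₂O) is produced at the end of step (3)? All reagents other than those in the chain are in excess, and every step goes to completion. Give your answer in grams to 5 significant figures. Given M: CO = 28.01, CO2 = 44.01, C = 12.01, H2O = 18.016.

n(C) = 290.05 / 12.01 = 24.1507 mol.
Reaction (1): C→CO ratio 2:2 ⇒ n(CO) = 24.1507 mol.
Reaction (2): CO→CO2 ratio 3:3 ⇒ n(CO2) = 24.1507 mol.
Reaction (3): CO2→H2O ratio 1:1 ⇒ n(H2O) = 24.1507 mol.
Mass of H2O = 24.1507 × 18.016 = 435.099 g.

435.10 g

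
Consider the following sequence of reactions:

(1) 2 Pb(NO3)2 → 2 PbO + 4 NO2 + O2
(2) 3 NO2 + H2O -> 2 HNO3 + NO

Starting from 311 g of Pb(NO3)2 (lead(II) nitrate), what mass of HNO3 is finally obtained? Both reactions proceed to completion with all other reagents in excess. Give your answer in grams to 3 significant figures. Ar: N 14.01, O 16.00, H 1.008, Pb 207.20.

78.9 g

M(Pb(NO3)2) = 207.20 + 2(14.01) + 6(16.00) = 331.22 g/mol.
M(HNO3) = 1.008 + 14.01 + 3(16.00) = 63.018 g/mol.
n(Pb(NO3)2) = 311.0 / 331.22 = 0.9390 mol.
Step 1 gives a 2:4 ratio of Pb(NO3)2 to NO2, so n(NO2) = 1.878 mol.
In step 2 the NO2:HNO3 ratio is 3:2, so n(HNO3) = 1.252 mol.
Mass of HNO3 = 1.252 × 63.018 = 78.89 g.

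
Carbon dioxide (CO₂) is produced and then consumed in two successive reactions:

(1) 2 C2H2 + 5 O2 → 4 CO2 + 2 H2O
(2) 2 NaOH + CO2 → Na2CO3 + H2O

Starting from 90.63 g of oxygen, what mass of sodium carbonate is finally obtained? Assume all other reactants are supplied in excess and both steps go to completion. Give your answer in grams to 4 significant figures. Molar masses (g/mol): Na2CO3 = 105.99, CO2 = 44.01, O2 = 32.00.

240.1 g

n(O2) = 90.630 / 32.00 = 2.8322 mol.
Step 1 gives a 5:4 ratio of O2 to CO2, so n(CO2) = 2.2657 mol.
In step 2 the CO2:Na2CO3 ratio is 1:1, so n(Na2CO3) = 2.2657 mol.
Mass of Na2CO3 = 2.2657 × 105.99 = 240.15 g.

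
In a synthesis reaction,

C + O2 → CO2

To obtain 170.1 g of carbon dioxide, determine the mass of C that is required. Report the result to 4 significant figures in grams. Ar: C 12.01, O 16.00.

46.42 g

M(CO2) = 12.01 + 2(16.00) = 44.01 g/mol.
M(C) = 12.01 g/mol.
n(CO2) = 170.10 g / 44.01 g/mol = 3.8650 mol.
From the equation the CO2:C mole ratio is 1:1, so n(C) = 3.8650 × 1/1 = 3.8650 mol.
Mass of C = 3.8650 mol × 12.01 g/mol = 46.419 g.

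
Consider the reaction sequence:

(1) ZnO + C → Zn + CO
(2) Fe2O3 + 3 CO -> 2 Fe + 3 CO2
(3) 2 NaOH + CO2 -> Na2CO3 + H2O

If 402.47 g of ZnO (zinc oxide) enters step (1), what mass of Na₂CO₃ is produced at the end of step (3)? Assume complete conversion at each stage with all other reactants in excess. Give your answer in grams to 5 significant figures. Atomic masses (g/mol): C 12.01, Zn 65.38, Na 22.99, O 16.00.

M(ZnO) = 65.38 + 16.00 = 81.38 g/mol.
M(Na2CO3) = 2(22.99) + 12.01 + 3(16.00) = 105.99 g/mol.
n(ZnO) = 402.47 / 81.38 = 4.94556 mol.
Reaction (1): ZnO→CO ratio 1:1 ⇒ n(CO) = 4.94556 mol.
Reaction (2): CO→CO2 ratio 3:3 ⇒ n(CO2) = 4.94556 mol.
Reaction (3): CO2→Na2CO3 ratio 1:1 ⇒ n(Na2CO3) = 4.94556 mol.
Mass of Na2CO3 = 4.94556 × 105.99 = 524.180 g.

524.18 g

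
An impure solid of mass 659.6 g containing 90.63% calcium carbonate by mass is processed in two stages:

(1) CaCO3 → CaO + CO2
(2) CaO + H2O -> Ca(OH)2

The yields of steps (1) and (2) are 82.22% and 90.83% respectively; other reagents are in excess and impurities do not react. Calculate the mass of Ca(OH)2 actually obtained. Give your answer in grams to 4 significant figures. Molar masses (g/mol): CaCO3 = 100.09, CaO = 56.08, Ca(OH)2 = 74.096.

330.5 g

Pure CaCO3 = 659.6 × 0.9063 = 597.80 g.
n(CaCO3) = 597.80 / 100.09 = 5.9726 mol.
Step 1 (CaCO3:CaO = 1:1): theoretical n(CaO) = 5.9726 mol; at 82.22% yield, n(CaO) = 4.9107 mol.
Step 2 (CaO:Ca(OH)2 = 1:1): theoretical n(Ca(OH)2) = 4.9107 mol, so theoretical mass = 4.9107 × 74.096 = 363.86 g.
At 90.83% yield, actual mass of Ca(OH)2 = 363.86 × 0.9083 = 330.49 g.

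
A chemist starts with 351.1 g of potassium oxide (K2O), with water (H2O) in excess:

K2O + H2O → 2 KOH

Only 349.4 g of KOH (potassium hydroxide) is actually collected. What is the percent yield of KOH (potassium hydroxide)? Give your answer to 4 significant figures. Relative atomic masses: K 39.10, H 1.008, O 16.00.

83.54 %

M(K2O) = 2(39.10) + 16.00 = 94.20 g/mol.
M(KOH) = 39.10 + 16.00 + 1.008 = 56.108 g/mol.
n(K2O) = 351.10 g / 94.20 g/mol = 3.7272 mol.
From the equation the K2O:KOH mole ratio is 1:2, so n(KOH) = 3.7272 × 2/1 = 7.4544 mol.
Mass of KOH = 7.4544 mol × 56.108 g/mol = 418.25 g.
This is the theoretical yield. Percent yield = 349.4 g / 418.25 g × 100% = 83.539%.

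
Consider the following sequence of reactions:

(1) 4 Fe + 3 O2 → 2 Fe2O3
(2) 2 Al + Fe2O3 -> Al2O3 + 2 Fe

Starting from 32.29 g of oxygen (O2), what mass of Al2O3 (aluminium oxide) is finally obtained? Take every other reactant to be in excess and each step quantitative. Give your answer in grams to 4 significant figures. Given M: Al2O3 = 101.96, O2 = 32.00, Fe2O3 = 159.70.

n(O2) = 32.290 / 32.00 = 1.0091 mol.
Step 1 gives a 3:2 ratio of O2 to Fe2O3, so n(Fe2O3) = 0.67271 mol.
In step 2 the Fe2O3:Al2O3 ratio is 1:1, so n(Al2O3) = 0.67271 mol.
Mass of Al2O3 = 0.67271 × 101.96 = 68.589 g.

68.59 g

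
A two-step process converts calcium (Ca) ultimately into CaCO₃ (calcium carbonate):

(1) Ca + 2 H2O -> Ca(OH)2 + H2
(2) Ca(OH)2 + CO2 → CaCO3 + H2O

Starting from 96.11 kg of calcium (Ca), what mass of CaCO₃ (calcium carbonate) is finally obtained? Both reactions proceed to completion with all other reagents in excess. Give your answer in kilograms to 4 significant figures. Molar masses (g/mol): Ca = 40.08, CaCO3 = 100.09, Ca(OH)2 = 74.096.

240.0 kg

96.11 kg = 96110 g.
n(Ca) = 96110 / 40.08 = 2398.0 mol.
Step 1 gives a 1:1 ratio of Ca to Ca(OH)2, so n(Ca(OH)2) = 2398.0 mol.
In step 2 the Ca(OH)2:CaCO3 ratio is 1:1, so n(CaCO3) = 2398.0 mol.
Mass of CaCO3 = 2398.0 × 100.09 = 240010 g = 240.0 kg.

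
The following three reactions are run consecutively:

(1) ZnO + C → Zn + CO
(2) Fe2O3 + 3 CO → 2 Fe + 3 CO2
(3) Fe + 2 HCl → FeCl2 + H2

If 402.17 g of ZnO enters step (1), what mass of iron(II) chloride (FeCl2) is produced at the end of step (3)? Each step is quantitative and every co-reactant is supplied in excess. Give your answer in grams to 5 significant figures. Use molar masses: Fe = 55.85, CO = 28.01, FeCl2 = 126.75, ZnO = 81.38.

n(ZnO) = 402.17 / 81.38 = 4.94188 mol.
Reaction (1): ZnO→CO ratio 1:1 ⇒ n(CO) = 4.94188 mol.
Reaction (2): CO→Fe ratio 3:2 ⇒ n(Fe) = 3.29459 mol.
Reaction (3): Fe→FeCl2 ratio 1:1 ⇒ n(FeCl2) = 3.29459 mol.
Mass of FeCl2 = 3.29459 × 126.75 = 417.589 g.

417.59 g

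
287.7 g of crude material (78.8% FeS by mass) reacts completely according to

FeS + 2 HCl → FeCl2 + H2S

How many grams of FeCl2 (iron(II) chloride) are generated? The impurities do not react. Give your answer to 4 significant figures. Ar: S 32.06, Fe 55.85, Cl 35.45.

326.9 g

Mass of pure FeS = 287.7 g × 0.788 = 226.71 g.
M(FeS) = 55.85 + 32.06 = 87.91 g/mol.
M(FeCl2) = 55.85 + 2(35.45) = 126.75 g/mol.
n(FeS) = 226.71 g / 87.91 g/mol = 2.5789 mol.
From the equation the FeS:FeCl2 mole ratio is 1:1, so n(FeCl2) = 2.5789 × 1/1 = 2.5789 mol.
Mass of FeCl2 = 2.5789 mol × 126.75 g/mol = 326.87 g.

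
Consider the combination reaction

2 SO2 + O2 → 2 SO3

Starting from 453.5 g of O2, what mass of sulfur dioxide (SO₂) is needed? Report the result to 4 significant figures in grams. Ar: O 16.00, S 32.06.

1816 g

M(O2) = 2(16.00) = 32.00 g/mol.
M(SO2) = 32.06 + 2(16.00) = 64.06 g/mol.
n(O2) = 453.50 g / 32.00 g/mol = 14.172 mol.
From the equation the O2:SO2 mole ratio is 1:2, so n(SO2) = 14.172 × 2/1 = 28.344 mol.
Mass of SO2 = 28.344 mol × 64.06 g/mol = 1815.7 g.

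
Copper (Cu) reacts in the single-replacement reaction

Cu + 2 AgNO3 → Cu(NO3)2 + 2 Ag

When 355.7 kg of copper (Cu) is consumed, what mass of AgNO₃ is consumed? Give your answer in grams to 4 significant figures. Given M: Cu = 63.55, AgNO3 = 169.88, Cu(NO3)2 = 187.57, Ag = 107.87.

Convert: 355.7 kg = 355700 g.
n(Cu) = 355700 g / 63.55 g/mol = 5597.2 mol.
From the equation the Cu:AgNO3 mole ratio is 1:2, so n(AgNO3) = 5597.2 × 2/1 = 11194 mol.
Mass of AgNO3 = 11194 mol × 169.88 g/mol = 1.9017 × 10^6 g.

1902000 g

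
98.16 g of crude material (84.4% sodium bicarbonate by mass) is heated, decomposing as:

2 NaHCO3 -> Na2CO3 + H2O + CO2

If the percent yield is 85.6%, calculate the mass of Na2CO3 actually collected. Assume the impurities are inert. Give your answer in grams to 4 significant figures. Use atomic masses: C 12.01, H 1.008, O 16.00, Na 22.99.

44.74 g

Pure NaHCO3 available = 98.16 g × 0.844 = 82.847 g.
M(NaHCO3) = 22.99 + 1.008 + 12.01 + 3(16.00) = 84.008 g/mol.
M(Na2CO3) = 2(22.99) + 12.01 + 3(16.00) = 105.99 g/mol.
n(NaHCO3) = 82.847 g / 84.008 g/mol = 0.98618 mol.
From the equation the NaHCO3:Na2CO3 mole ratio is 2:1, so n(Na2CO3) = 0.98618 × 1/2 = 0.49309 mol.
Mass of Na2CO3 = 0.49309 mol × 105.99 g/mol = 52.263 g.
Actual mass collected = 52.263 g × 0.856 = 44.737 g.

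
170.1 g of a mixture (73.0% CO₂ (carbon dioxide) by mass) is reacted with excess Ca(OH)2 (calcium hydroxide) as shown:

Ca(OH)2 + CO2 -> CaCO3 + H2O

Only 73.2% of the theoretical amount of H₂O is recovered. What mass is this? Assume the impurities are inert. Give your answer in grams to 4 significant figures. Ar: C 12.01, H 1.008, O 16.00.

Pure CO2 available = 170.1 g × 0.730 = 124.17 g.
M(CO2) = 12.01 + 2(16.00) = 44.01 g/mol.
M(H2O) = 2(1.008) + 16.00 = 18.016 g/mol.
n(CO2) = 124.17 g / 44.01 g/mol = 2.8215 mol.
From the equation the CO2:H2O mole ratio is 1:1, so n(H2O) = 2.8215 × 1/1 = 2.8215 mol.
Mass of H2O = 2.8215 mol × 18.016 g/mol = 50.832 g.
Actual mass collected = 50.832 g × 0.732 = 37.209 g.

37.21 g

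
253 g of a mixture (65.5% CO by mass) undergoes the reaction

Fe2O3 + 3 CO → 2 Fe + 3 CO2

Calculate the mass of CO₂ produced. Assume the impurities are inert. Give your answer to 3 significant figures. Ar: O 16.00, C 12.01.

260 g

Mass of pure CO = 253 g × 0.655 = 165.7 g.
M(CO) = 12.01 + 16.00 = 28.01 g/mol.
M(CO2) = 12.01 + 2(16.00) = 44.01 g/mol.
n(CO) = 165.7 g / 28.01 g/mol = 5.916 mol.
From the equation the CO:CO2 mole ratio is 3:3, so n(CO2) = 5.916 × 3/3 = 5.916 mol.
Mass of CO2 = 5.916 mol × 44.01 g/mol = 260.4 g.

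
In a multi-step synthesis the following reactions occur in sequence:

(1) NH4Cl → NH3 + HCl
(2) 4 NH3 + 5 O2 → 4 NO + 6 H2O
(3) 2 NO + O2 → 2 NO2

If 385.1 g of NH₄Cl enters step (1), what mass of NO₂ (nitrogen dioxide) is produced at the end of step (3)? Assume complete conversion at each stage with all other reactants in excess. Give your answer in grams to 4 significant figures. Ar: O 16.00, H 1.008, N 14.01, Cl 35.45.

M(NH4Cl) = 14.01 + 4(1.008) + 35.45 = 53.492 g/mol.
M(NO2) = 14.01 + 2(16.00) = 46.01 g/mol.
n(NH4Cl) = 385.1 / 53.492 = 7.1992 mol.
Reaction (1): NH4Cl→NH3 ratio 1:1 ⇒ n(NH3) = 7.1992 mol.
Reaction (2): NH3→NO ratio 4:4 ⇒ n(NO) = 7.1992 mol.
Reaction (3): NO→NO2 ratio 2:2 ⇒ n(NO2) = 7.1992 mol.
Mass of NO2 = 7.1992 × 46.01 = 331.24 g.

331.2 g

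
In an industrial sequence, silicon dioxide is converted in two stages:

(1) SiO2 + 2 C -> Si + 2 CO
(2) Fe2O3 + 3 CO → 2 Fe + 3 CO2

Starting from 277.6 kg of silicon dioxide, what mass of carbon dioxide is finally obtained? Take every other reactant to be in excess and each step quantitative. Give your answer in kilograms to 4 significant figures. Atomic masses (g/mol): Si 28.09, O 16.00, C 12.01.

M(SiO2) = 28.09 + 2(16.00) = 60.09 g/mol.
M(CO2) = 12.01 + 2(16.00) = 44.01 g/mol.
277.6 kg = 277600 g.
n(SiO2) = 277600 / 60.09 = 4619.7 mol.
Step 1 gives a 1:2 ratio of SiO2 to CO, so n(CO) = 9239.5 mol.
In step 2 the CO:CO2 ratio is 3:3, so n(CO2) = 9239.5 mol.
Mass of CO2 = 9239.5 × 44.01 = 406630 g = 406.6 kg.

406.6 kg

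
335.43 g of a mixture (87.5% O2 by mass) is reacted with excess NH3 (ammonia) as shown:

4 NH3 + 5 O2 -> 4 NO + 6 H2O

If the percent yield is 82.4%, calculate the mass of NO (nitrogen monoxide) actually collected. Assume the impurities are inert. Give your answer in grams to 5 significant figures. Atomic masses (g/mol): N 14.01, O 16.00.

Pure O2 available = 335.43 g × 0.875 = 293.501 g.
M(O2) = 2(16.00) = 32.00 g/mol.
M(NO) = 14.01 + 16.00 = 30.01 g/mol.
n(O2) = 293.501 g / 32.00 g/mol = 9.17191 mol.
From the equation the O2:NO mole ratio is 5:4, so n(NO) = 9.17191 × 4/5 = 7.33753 mol.
Mass of NO = 7.33753 mol × 30.01 g/mol = 220.199 g.
Actual mass collected = 220.199 g × 0.824 = 181.444 g.

181.44 g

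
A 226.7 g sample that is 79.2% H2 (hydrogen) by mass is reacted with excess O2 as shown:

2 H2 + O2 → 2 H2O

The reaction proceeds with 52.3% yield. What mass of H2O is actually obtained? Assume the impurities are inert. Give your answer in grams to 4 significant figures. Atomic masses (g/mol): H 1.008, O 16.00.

Pure H2 available = 226.7 g × 0.792 = 179.55 g.
M(H2) = 2(1.008) = 2.016 g/mol.
M(H2O) = 2(1.008) + 16.00 = 18.016 g/mol.
n(H2) = 179.55 g / 2.016 g/mol = 89.061 mol.
From the equation the H2:H2O mole ratio is 2:2, so n(H2O) = 89.061 × 2/2 = 89.061 mol.
Mass of H2O = 89.061 mol × 18.016 g/mol = 1604.5 g.
Actual mass collected = 1604.5 g × 0.523 = 839.16 g.

839.2 g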